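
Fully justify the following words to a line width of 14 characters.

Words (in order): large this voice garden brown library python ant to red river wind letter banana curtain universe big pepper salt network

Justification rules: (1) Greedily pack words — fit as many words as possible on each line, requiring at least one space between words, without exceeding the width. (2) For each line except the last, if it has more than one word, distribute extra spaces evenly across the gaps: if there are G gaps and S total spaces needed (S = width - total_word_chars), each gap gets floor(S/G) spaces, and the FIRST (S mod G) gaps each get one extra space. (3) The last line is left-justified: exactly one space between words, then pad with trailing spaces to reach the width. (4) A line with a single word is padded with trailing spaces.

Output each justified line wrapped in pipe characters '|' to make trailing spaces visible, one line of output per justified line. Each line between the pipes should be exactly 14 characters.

Answer: |large     this|
|voice   garden|
|brown  library|
|python  ant to|
|red river wind|
|letter  banana|
|curtain       |
|universe   big|
|pepper    salt|
|network       |

Derivation:
Line 1: ['large', 'this'] (min_width=10, slack=4)
Line 2: ['voice', 'garden'] (min_width=12, slack=2)
Line 3: ['brown', 'library'] (min_width=13, slack=1)
Line 4: ['python', 'ant', 'to'] (min_width=13, slack=1)
Line 5: ['red', 'river', 'wind'] (min_width=14, slack=0)
Line 6: ['letter', 'banana'] (min_width=13, slack=1)
Line 7: ['curtain'] (min_width=7, slack=7)
Line 8: ['universe', 'big'] (min_width=12, slack=2)
Line 9: ['pepper', 'salt'] (min_width=11, slack=3)
Line 10: ['network'] (min_width=7, slack=7)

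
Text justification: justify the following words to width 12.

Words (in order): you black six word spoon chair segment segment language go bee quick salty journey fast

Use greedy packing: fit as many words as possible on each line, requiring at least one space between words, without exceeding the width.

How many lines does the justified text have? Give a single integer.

Line 1: ['you', 'black'] (min_width=9, slack=3)
Line 2: ['six', 'word'] (min_width=8, slack=4)
Line 3: ['spoon', 'chair'] (min_width=11, slack=1)
Line 4: ['segment'] (min_width=7, slack=5)
Line 5: ['segment'] (min_width=7, slack=5)
Line 6: ['language', 'go'] (min_width=11, slack=1)
Line 7: ['bee', 'quick'] (min_width=9, slack=3)
Line 8: ['salty'] (min_width=5, slack=7)
Line 9: ['journey', 'fast'] (min_width=12, slack=0)
Total lines: 9

Answer: 9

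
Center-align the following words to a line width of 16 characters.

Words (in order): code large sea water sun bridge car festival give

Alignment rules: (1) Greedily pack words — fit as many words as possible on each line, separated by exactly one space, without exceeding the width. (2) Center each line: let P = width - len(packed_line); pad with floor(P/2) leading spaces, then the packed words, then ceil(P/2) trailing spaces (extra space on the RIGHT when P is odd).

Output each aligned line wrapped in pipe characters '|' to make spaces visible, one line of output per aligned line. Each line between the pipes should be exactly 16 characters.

Line 1: ['code', 'large', 'sea'] (min_width=14, slack=2)
Line 2: ['water', 'sun', 'bridge'] (min_width=16, slack=0)
Line 3: ['car', 'festival'] (min_width=12, slack=4)
Line 4: ['give'] (min_width=4, slack=12)

Answer: | code large sea |
|water sun bridge|
|  car festival  |
|      give      |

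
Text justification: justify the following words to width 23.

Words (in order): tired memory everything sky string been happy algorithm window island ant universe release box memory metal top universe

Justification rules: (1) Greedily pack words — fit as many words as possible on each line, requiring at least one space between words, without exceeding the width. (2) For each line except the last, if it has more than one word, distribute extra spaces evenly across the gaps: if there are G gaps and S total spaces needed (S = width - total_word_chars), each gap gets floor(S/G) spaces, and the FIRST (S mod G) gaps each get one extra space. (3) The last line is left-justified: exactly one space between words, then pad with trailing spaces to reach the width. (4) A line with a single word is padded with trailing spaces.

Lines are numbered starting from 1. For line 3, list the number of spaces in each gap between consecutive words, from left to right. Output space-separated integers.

Answer: 1 1

Derivation:
Line 1: ['tired', 'memory', 'everything'] (min_width=23, slack=0)
Line 2: ['sky', 'string', 'been', 'happy'] (min_width=21, slack=2)
Line 3: ['algorithm', 'window', 'island'] (min_width=23, slack=0)
Line 4: ['ant', 'universe', 'release'] (min_width=20, slack=3)
Line 5: ['box', 'memory', 'metal', 'top'] (min_width=20, slack=3)
Line 6: ['universe'] (min_width=8, slack=15)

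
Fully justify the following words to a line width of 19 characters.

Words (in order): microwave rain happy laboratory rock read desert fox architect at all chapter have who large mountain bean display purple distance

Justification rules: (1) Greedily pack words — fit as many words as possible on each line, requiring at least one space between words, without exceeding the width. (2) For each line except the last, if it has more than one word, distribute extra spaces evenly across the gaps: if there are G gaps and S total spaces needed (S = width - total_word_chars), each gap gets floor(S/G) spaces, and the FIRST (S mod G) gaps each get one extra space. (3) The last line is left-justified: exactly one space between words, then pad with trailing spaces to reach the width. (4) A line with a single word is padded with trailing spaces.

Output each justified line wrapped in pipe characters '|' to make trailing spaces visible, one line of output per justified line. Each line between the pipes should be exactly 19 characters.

Line 1: ['microwave', 'rain'] (min_width=14, slack=5)
Line 2: ['happy', 'laboratory'] (min_width=16, slack=3)
Line 3: ['rock', 'read', 'desert'] (min_width=16, slack=3)
Line 4: ['fox', 'architect', 'at'] (min_width=16, slack=3)
Line 5: ['all', 'chapter', 'have'] (min_width=16, slack=3)
Line 6: ['who', 'large', 'mountain'] (min_width=18, slack=1)
Line 7: ['bean', 'display', 'purple'] (min_width=19, slack=0)
Line 8: ['distance'] (min_width=8, slack=11)

Answer: |microwave      rain|
|happy    laboratory|
|rock   read  desert|
|fox   architect  at|
|all   chapter  have|
|who  large mountain|
|bean display purple|
|distance           |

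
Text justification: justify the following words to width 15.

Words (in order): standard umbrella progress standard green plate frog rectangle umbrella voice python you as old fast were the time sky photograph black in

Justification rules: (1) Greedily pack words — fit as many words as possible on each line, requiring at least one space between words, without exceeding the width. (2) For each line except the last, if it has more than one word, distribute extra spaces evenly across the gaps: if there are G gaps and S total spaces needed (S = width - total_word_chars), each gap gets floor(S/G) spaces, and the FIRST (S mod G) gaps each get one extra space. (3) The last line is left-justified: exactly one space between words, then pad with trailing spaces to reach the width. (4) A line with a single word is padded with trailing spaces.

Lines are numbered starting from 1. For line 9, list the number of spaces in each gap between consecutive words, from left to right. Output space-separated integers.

Line 1: ['standard'] (min_width=8, slack=7)
Line 2: ['umbrella'] (min_width=8, slack=7)
Line 3: ['progress'] (min_width=8, slack=7)
Line 4: ['standard', 'green'] (min_width=14, slack=1)
Line 5: ['plate', 'frog'] (min_width=10, slack=5)
Line 6: ['rectangle'] (min_width=9, slack=6)
Line 7: ['umbrella', 'voice'] (min_width=14, slack=1)
Line 8: ['python', 'you', 'as'] (min_width=13, slack=2)
Line 9: ['old', 'fast', 'were'] (min_width=13, slack=2)
Line 10: ['the', 'time', 'sky'] (min_width=12, slack=3)
Line 11: ['photograph'] (min_width=10, slack=5)
Line 12: ['black', 'in'] (min_width=8, slack=7)

Answer: 2 2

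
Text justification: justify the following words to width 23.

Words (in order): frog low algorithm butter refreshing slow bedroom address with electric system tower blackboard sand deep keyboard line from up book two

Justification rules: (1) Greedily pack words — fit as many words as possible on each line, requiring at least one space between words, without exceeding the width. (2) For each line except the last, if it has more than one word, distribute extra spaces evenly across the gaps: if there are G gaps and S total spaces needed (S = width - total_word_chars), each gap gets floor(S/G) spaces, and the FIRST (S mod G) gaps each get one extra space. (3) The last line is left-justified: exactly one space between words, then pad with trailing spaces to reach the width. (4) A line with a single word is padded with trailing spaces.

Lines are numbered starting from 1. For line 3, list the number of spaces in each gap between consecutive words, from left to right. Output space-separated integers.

Answer: 3 2

Derivation:
Line 1: ['frog', 'low', 'algorithm'] (min_width=18, slack=5)
Line 2: ['butter', 'refreshing', 'slow'] (min_width=22, slack=1)
Line 3: ['bedroom', 'address', 'with'] (min_width=20, slack=3)
Line 4: ['electric', 'system', 'tower'] (min_width=21, slack=2)
Line 5: ['blackboard', 'sand', 'deep'] (min_width=20, slack=3)
Line 6: ['keyboard', 'line', 'from', 'up'] (min_width=21, slack=2)
Line 7: ['book', 'two'] (min_width=8, slack=15)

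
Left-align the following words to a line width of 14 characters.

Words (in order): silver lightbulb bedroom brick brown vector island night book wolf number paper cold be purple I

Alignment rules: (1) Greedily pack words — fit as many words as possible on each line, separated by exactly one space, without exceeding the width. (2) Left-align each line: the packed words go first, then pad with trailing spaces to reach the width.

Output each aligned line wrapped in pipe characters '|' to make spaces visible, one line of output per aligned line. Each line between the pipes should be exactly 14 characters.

Line 1: ['silver'] (min_width=6, slack=8)
Line 2: ['lightbulb'] (min_width=9, slack=5)
Line 3: ['bedroom', 'brick'] (min_width=13, slack=1)
Line 4: ['brown', 'vector'] (min_width=12, slack=2)
Line 5: ['island', 'night'] (min_width=12, slack=2)
Line 6: ['book', 'wolf'] (min_width=9, slack=5)
Line 7: ['number', 'paper'] (min_width=12, slack=2)
Line 8: ['cold', 'be', 'purple'] (min_width=14, slack=0)
Line 9: ['I'] (min_width=1, slack=13)

Answer: |silver        |
|lightbulb     |
|bedroom brick |
|brown vector  |
|island night  |
|book wolf     |
|number paper  |
|cold be purple|
|I             |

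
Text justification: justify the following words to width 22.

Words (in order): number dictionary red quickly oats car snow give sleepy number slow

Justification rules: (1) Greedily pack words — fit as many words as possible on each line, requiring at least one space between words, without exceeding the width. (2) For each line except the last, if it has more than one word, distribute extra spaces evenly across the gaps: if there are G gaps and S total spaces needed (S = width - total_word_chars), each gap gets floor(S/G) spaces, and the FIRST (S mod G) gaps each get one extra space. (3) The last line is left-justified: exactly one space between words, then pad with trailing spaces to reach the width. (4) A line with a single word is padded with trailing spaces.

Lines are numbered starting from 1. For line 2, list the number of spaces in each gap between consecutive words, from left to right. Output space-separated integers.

Answer: 2 1 1

Derivation:
Line 1: ['number', 'dictionary', 'red'] (min_width=21, slack=1)
Line 2: ['quickly', 'oats', 'car', 'snow'] (min_width=21, slack=1)
Line 3: ['give', 'sleepy', 'number'] (min_width=18, slack=4)
Line 4: ['slow'] (min_width=4, slack=18)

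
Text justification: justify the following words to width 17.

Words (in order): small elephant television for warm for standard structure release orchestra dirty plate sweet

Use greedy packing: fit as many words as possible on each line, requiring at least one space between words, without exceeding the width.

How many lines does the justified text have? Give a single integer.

Answer: 6

Derivation:
Line 1: ['small', 'elephant'] (min_width=14, slack=3)
Line 2: ['television', 'for'] (min_width=14, slack=3)
Line 3: ['warm', 'for', 'standard'] (min_width=17, slack=0)
Line 4: ['structure', 'release'] (min_width=17, slack=0)
Line 5: ['orchestra', 'dirty'] (min_width=15, slack=2)
Line 6: ['plate', 'sweet'] (min_width=11, slack=6)
Total lines: 6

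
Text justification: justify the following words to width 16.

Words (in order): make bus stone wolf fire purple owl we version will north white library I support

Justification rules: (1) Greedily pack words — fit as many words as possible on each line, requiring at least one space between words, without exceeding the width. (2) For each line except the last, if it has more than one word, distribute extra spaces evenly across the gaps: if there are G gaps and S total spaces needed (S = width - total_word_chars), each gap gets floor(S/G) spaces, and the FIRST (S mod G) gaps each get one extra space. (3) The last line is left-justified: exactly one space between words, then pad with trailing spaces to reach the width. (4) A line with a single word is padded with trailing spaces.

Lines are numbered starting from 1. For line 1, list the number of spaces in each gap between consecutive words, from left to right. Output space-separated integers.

Line 1: ['make', 'bus', 'stone'] (min_width=14, slack=2)
Line 2: ['wolf', 'fire', 'purple'] (min_width=16, slack=0)
Line 3: ['owl', 'we', 'version'] (min_width=14, slack=2)
Line 4: ['will', 'north', 'white'] (min_width=16, slack=0)
Line 5: ['library', 'I'] (min_width=9, slack=7)
Line 6: ['support'] (min_width=7, slack=9)

Answer: 2 2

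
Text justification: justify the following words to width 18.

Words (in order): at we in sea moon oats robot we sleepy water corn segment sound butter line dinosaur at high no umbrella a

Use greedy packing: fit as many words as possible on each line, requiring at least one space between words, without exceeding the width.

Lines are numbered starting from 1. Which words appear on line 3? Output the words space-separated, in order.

Line 1: ['at', 'we', 'in', 'sea', 'moon'] (min_width=17, slack=1)
Line 2: ['oats', 'robot', 'we'] (min_width=13, slack=5)
Line 3: ['sleepy', 'water', 'corn'] (min_width=17, slack=1)
Line 4: ['segment', 'sound'] (min_width=13, slack=5)
Line 5: ['butter', 'line'] (min_width=11, slack=7)
Line 6: ['dinosaur', 'at', 'high'] (min_width=16, slack=2)
Line 7: ['no', 'umbrella', 'a'] (min_width=13, slack=5)

Answer: sleepy water corn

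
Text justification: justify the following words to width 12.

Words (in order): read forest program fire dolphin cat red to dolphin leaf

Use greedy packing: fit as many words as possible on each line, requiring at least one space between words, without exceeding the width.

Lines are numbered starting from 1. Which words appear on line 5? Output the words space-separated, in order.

Line 1: ['read', 'forest'] (min_width=11, slack=1)
Line 2: ['program', 'fire'] (min_width=12, slack=0)
Line 3: ['dolphin', 'cat'] (min_width=11, slack=1)
Line 4: ['red', 'to'] (min_width=6, slack=6)
Line 5: ['dolphin', 'leaf'] (min_width=12, slack=0)

Answer: dolphin leaf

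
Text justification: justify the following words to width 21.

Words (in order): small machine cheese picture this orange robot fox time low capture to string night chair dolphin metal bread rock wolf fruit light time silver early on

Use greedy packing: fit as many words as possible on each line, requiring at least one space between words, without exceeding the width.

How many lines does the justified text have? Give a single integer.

Answer: 8

Derivation:
Line 1: ['small', 'machine', 'cheese'] (min_width=20, slack=1)
Line 2: ['picture', 'this', 'orange'] (min_width=19, slack=2)
Line 3: ['robot', 'fox', 'time', 'low'] (min_width=18, slack=3)
Line 4: ['capture', 'to', 'string'] (min_width=17, slack=4)
Line 5: ['night', 'chair', 'dolphin'] (min_width=19, slack=2)
Line 6: ['metal', 'bread', 'rock', 'wolf'] (min_width=21, slack=0)
Line 7: ['fruit', 'light', 'time'] (min_width=16, slack=5)
Line 8: ['silver', 'early', 'on'] (min_width=15, slack=6)
Total lines: 8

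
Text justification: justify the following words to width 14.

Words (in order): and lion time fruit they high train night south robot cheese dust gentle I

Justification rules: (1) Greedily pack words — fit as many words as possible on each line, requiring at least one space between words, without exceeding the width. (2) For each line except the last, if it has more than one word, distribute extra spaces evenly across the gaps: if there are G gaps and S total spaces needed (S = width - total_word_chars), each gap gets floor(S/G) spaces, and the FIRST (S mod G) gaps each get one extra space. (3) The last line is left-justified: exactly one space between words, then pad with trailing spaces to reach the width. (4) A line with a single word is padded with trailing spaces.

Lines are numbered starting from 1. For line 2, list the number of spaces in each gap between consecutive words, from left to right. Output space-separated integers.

Answer: 5

Derivation:
Line 1: ['and', 'lion', 'time'] (min_width=13, slack=1)
Line 2: ['fruit', 'they'] (min_width=10, slack=4)
Line 3: ['high', 'train'] (min_width=10, slack=4)
Line 4: ['night', 'south'] (min_width=11, slack=3)
Line 5: ['robot', 'cheese'] (min_width=12, slack=2)
Line 6: ['dust', 'gentle', 'I'] (min_width=13, slack=1)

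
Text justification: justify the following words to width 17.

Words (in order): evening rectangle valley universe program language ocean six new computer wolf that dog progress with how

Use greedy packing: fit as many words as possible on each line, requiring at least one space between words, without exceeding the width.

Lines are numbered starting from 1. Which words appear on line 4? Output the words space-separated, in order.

Answer: ocean six new

Derivation:
Line 1: ['evening', 'rectangle'] (min_width=17, slack=0)
Line 2: ['valley', 'universe'] (min_width=15, slack=2)
Line 3: ['program', 'language'] (min_width=16, slack=1)
Line 4: ['ocean', 'six', 'new'] (min_width=13, slack=4)
Line 5: ['computer', 'wolf'] (min_width=13, slack=4)
Line 6: ['that', 'dog', 'progress'] (min_width=17, slack=0)
Line 7: ['with', 'how'] (min_width=8, slack=9)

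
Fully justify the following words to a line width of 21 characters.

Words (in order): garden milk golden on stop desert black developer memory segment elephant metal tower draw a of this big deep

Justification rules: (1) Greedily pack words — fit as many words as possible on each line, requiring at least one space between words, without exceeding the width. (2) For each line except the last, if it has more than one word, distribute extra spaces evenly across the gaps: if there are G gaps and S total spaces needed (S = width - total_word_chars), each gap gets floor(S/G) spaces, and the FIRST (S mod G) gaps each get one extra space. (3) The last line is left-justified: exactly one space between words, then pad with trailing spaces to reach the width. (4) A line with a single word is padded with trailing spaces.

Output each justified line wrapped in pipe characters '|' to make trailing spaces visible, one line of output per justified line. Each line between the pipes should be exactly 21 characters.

Answer: |garden milk golden on|
|stop   desert   black|
|developer      memory|
|segment      elephant|
|metal tower draw a of|
|this big deep        |

Derivation:
Line 1: ['garden', 'milk', 'golden', 'on'] (min_width=21, slack=0)
Line 2: ['stop', 'desert', 'black'] (min_width=17, slack=4)
Line 3: ['developer', 'memory'] (min_width=16, slack=5)
Line 4: ['segment', 'elephant'] (min_width=16, slack=5)
Line 5: ['metal', 'tower', 'draw', 'a', 'of'] (min_width=21, slack=0)
Line 6: ['this', 'big', 'deep'] (min_width=13, slack=8)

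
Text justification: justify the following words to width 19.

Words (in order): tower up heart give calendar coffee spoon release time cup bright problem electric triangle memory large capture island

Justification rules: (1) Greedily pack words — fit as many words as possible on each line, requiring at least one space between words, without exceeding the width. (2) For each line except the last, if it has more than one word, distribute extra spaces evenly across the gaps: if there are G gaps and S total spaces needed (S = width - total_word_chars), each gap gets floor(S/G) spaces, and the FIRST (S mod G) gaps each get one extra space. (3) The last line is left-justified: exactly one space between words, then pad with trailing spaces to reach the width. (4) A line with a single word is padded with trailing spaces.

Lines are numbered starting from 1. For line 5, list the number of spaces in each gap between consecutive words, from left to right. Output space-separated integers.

Answer: 3

Derivation:
Line 1: ['tower', 'up', 'heart', 'give'] (min_width=19, slack=0)
Line 2: ['calendar', 'coffee'] (min_width=15, slack=4)
Line 3: ['spoon', 'release', 'time'] (min_width=18, slack=1)
Line 4: ['cup', 'bright', 'problem'] (min_width=18, slack=1)
Line 5: ['electric', 'triangle'] (min_width=17, slack=2)
Line 6: ['memory', 'large'] (min_width=12, slack=7)
Line 7: ['capture', 'island'] (min_width=14, slack=5)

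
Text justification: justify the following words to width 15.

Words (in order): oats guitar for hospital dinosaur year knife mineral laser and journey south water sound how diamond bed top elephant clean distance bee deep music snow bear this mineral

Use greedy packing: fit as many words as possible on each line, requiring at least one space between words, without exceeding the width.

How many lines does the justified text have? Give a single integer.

Answer: 13

Derivation:
Line 1: ['oats', 'guitar', 'for'] (min_width=15, slack=0)
Line 2: ['hospital'] (min_width=8, slack=7)
Line 3: ['dinosaur', 'year'] (min_width=13, slack=2)
Line 4: ['knife', 'mineral'] (min_width=13, slack=2)
Line 5: ['laser', 'and'] (min_width=9, slack=6)
Line 6: ['journey', 'south'] (min_width=13, slack=2)
Line 7: ['water', 'sound', 'how'] (min_width=15, slack=0)
Line 8: ['diamond', 'bed', 'top'] (min_width=15, slack=0)
Line 9: ['elephant', 'clean'] (min_width=14, slack=1)
Line 10: ['distance', 'bee'] (min_width=12, slack=3)
Line 11: ['deep', 'music', 'snow'] (min_width=15, slack=0)
Line 12: ['bear', 'this'] (min_width=9, slack=6)
Line 13: ['mineral'] (min_width=7, slack=8)
Total lines: 13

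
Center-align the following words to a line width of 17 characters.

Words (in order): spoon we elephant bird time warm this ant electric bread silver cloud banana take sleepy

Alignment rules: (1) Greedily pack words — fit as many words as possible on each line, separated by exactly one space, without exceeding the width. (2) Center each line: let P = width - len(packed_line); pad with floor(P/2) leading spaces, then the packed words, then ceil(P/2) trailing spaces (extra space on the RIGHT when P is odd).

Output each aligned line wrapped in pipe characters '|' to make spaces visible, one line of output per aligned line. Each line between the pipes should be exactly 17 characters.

Answer: |spoon we elephant|
| bird time warm  |
|this ant electric|
|  bread silver   |
|cloud banana take|
|     sleepy      |

Derivation:
Line 1: ['spoon', 'we', 'elephant'] (min_width=17, slack=0)
Line 2: ['bird', 'time', 'warm'] (min_width=14, slack=3)
Line 3: ['this', 'ant', 'electric'] (min_width=17, slack=0)
Line 4: ['bread', 'silver'] (min_width=12, slack=5)
Line 5: ['cloud', 'banana', 'take'] (min_width=17, slack=0)
Line 6: ['sleepy'] (min_width=6, slack=11)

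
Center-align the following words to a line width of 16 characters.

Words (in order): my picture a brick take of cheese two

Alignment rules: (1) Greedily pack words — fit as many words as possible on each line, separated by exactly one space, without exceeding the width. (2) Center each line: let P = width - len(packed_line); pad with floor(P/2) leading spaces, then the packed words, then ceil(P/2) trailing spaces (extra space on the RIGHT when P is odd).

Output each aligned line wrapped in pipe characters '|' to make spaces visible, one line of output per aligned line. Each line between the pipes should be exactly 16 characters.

Line 1: ['my', 'picture', 'a'] (min_width=12, slack=4)
Line 2: ['brick', 'take', 'of'] (min_width=13, slack=3)
Line 3: ['cheese', 'two'] (min_width=10, slack=6)

Answer: |  my picture a  |
| brick take of  |
|   cheese two   |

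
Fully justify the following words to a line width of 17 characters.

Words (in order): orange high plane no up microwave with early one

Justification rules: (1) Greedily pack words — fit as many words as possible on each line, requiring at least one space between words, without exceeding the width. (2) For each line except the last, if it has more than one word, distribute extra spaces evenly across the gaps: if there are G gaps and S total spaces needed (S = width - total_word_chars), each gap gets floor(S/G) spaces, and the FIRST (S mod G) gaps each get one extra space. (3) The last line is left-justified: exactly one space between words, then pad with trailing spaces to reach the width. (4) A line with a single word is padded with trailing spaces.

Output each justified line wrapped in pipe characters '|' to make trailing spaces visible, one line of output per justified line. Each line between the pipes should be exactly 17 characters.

Answer: |orange high plane|
|no  up  microwave|
|with early one   |

Derivation:
Line 1: ['orange', 'high', 'plane'] (min_width=17, slack=0)
Line 2: ['no', 'up', 'microwave'] (min_width=15, slack=2)
Line 3: ['with', 'early', 'one'] (min_width=14, slack=3)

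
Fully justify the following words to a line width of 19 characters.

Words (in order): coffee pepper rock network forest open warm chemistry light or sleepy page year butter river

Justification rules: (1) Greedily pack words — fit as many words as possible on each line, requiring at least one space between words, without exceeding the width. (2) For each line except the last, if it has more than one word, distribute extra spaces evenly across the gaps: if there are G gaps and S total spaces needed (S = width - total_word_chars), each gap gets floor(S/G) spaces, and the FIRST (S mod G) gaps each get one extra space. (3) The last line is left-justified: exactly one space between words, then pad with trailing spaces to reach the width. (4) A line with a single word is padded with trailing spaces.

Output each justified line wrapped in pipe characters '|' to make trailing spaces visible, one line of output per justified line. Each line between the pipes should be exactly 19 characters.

Line 1: ['coffee', 'pepper', 'rock'] (min_width=18, slack=1)
Line 2: ['network', 'forest', 'open'] (min_width=19, slack=0)
Line 3: ['warm', 'chemistry'] (min_width=14, slack=5)
Line 4: ['light', 'or', 'sleepy'] (min_width=15, slack=4)
Line 5: ['page', 'year', 'butter'] (min_width=16, slack=3)
Line 6: ['river'] (min_width=5, slack=14)

Answer: |coffee  pepper rock|
|network forest open|
|warm      chemistry|
|light   or   sleepy|
|page   year  butter|
|river              |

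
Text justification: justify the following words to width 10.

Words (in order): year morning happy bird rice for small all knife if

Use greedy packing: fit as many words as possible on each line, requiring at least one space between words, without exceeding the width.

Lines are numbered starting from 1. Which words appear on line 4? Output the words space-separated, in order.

Answer: rice for

Derivation:
Line 1: ['year'] (min_width=4, slack=6)
Line 2: ['morning'] (min_width=7, slack=3)
Line 3: ['happy', 'bird'] (min_width=10, slack=0)
Line 4: ['rice', 'for'] (min_width=8, slack=2)
Line 5: ['small', 'all'] (min_width=9, slack=1)
Line 6: ['knife', 'if'] (min_width=8, slack=2)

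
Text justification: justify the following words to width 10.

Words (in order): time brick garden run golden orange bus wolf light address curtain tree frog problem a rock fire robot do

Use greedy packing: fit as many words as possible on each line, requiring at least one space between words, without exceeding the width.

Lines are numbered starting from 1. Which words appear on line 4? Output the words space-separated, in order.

Answer: orange bus

Derivation:
Line 1: ['time', 'brick'] (min_width=10, slack=0)
Line 2: ['garden', 'run'] (min_width=10, slack=0)
Line 3: ['golden'] (min_width=6, slack=4)
Line 4: ['orange', 'bus'] (min_width=10, slack=0)
Line 5: ['wolf', 'light'] (min_width=10, slack=0)
Line 6: ['address'] (min_width=7, slack=3)
Line 7: ['curtain'] (min_width=7, slack=3)
Line 8: ['tree', 'frog'] (min_width=9, slack=1)
Line 9: ['problem', 'a'] (min_width=9, slack=1)
Line 10: ['rock', 'fire'] (min_width=9, slack=1)
Line 11: ['robot', 'do'] (min_width=8, slack=2)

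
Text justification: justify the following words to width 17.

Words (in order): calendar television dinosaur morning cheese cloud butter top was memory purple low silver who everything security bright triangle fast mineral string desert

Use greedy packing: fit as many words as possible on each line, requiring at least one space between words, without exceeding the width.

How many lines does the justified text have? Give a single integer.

Line 1: ['calendar'] (min_width=8, slack=9)
Line 2: ['television'] (min_width=10, slack=7)
Line 3: ['dinosaur', 'morning'] (min_width=16, slack=1)
Line 4: ['cheese', 'cloud'] (min_width=12, slack=5)
Line 5: ['butter', 'top', 'was'] (min_width=14, slack=3)
Line 6: ['memory', 'purple', 'low'] (min_width=17, slack=0)
Line 7: ['silver', 'who'] (min_width=10, slack=7)
Line 8: ['everything'] (min_width=10, slack=7)
Line 9: ['security', 'bright'] (min_width=15, slack=2)
Line 10: ['triangle', 'fast'] (min_width=13, slack=4)
Line 11: ['mineral', 'string'] (min_width=14, slack=3)
Line 12: ['desert'] (min_width=6, slack=11)
Total lines: 12

Answer: 12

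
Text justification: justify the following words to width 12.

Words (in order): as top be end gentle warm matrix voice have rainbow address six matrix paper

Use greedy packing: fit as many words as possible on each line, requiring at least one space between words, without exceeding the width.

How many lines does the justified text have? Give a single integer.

Line 1: ['as', 'top', 'be'] (min_width=9, slack=3)
Line 2: ['end', 'gentle'] (min_width=10, slack=2)
Line 3: ['warm', 'matrix'] (min_width=11, slack=1)
Line 4: ['voice', 'have'] (min_width=10, slack=2)
Line 5: ['rainbow'] (min_width=7, slack=5)
Line 6: ['address', 'six'] (min_width=11, slack=1)
Line 7: ['matrix', 'paper'] (min_width=12, slack=0)
Total lines: 7

Answer: 7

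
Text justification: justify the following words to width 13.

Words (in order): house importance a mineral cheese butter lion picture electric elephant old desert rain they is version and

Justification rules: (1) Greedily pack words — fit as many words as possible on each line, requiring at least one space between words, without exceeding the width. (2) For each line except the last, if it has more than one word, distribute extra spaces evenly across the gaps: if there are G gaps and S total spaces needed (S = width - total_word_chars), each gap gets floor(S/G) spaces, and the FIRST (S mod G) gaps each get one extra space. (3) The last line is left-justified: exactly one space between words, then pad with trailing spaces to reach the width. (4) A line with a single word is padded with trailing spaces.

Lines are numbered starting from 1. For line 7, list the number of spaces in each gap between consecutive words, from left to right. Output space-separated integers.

Answer: 2

Derivation:
Line 1: ['house'] (min_width=5, slack=8)
Line 2: ['importance', 'a'] (min_width=12, slack=1)
Line 3: ['mineral'] (min_width=7, slack=6)
Line 4: ['cheese', 'butter'] (min_width=13, slack=0)
Line 5: ['lion', 'picture'] (min_width=12, slack=1)
Line 6: ['electric'] (min_width=8, slack=5)
Line 7: ['elephant', 'old'] (min_width=12, slack=1)
Line 8: ['desert', 'rain'] (min_width=11, slack=2)
Line 9: ['they', 'is'] (min_width=7, slack=6)
Line 10: ['version', 'and'] (min_width=11, slack=2)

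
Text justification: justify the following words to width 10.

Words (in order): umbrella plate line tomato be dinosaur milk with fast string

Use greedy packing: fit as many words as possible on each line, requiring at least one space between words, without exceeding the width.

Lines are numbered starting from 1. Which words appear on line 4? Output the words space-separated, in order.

Line 1: ['umbrella'] (min_width=8, slack=2)
Line 2: ['plate', 'line'] (min_width=10, slack=0)
Line 3: ['tomato', 'be'] (min_width=9, slack=1)
Line 4: ['dinosaur'] (min_width=8, slack=2)
Line 5: ['milk', 'with'] (min_width=9, slack=1)
Line 6: ['fast'] (min_width=4, slack=6)
Line 7: ['string'] (min_width=6, slack=4)

Answer: dinosaur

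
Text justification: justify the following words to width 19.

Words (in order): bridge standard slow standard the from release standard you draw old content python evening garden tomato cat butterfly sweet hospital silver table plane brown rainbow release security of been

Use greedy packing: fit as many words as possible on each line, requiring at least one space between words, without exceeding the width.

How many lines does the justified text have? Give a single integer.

Answer: 12

Derivation:
Line 1: ['bridge', 'standard'] (min_width=15, slack=4)
Line 2: ['slow', 'standard', 'the'] (min_width=17, slack=2)
Line 3: ['from', 'release'] (min_width=12, slack=7)
Line 4: ['standard', 'you', 'draw'] (min_width=17, slack=2)
Line 5: ['old', 'content', 'python'] (min_width=18, slack=1)
Line 6: ['evening', 'garden'] (min_width=14, slack=5)
Line 7: ['tomato', 'cat'] (min_width=10, slack=9)
Line 8: ['butterfly', 'sweet'] (min_width=15, slack=4)
Line 9: ['hospital', 'silver'] (min_width=15, slack=4)
Line 10: ['table', 'plane', 'brown'] (min_width=17, slack=2)
Line 11: ['rainbow', 'release'] (min_width=15, slack=4)
Line 12: ['security', 'of', 'been'] (min_width=16, slack=3)
Total lines: 12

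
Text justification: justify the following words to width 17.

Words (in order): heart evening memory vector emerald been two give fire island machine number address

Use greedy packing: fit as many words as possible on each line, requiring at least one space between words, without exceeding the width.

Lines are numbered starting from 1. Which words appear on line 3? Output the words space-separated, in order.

Line 1: ['heart', 'evening'] (min_width=13, slack=4)
Line 2: ['memory', 'vector'] (min_width=13, slack=4)
Line 3: ['emerald', 'been', 'two'] (min_width=16, slack=1)
Line 4: ['give', 'fire', 'island'] (min_width=16, slack=1)
Line 5: ['machine', 'number'] (min_width=14, slack=3)
Line 6: ['address'] (min_width=7, slack=10)

Answer: emerald been two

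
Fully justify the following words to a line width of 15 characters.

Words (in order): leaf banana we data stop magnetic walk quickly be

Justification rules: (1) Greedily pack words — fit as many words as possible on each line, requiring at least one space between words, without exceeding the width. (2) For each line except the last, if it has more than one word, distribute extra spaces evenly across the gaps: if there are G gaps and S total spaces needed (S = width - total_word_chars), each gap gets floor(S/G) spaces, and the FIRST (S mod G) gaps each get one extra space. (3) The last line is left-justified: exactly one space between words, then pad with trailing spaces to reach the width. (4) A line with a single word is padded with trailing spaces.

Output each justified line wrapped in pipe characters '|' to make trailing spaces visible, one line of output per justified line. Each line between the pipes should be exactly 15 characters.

Answer: |leaf  banana we|
|data       stop|
|magnetic   walk|
|quickly be     |

Derivation:
Line 1: ['leaf', 'banana', 'we'] (min_width=14, slack=1)
Line 2: ['data', 'stop'] (min_width=9, slack=6)
Line 3: ['magnetic', 'walk'] (min_width=13, slack=2)
Line 4: ['quickly', 'be'] (min_width=10, slack=5)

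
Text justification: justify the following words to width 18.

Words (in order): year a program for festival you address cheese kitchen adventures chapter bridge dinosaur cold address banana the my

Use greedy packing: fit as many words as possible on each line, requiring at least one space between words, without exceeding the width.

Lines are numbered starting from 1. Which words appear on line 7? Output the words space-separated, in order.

Answer: address banana the

Derivation:
Line 1: ['year', 'a', 'program', 'for'] (min_width=18, slack=0)
Line 2: ['festival', 'you'] (min_width=12, slack=6)
Line 3: ['address', 'cheese'] (min_width=14, slack=4)
Line 4: ['kitchen', 'adventures'] (min_width=18, slack=0)
Line 5: ['chapter', 'bridge'] (min_width=14, slack=4)
Line 6: ['dinosaur', 'cold'] (min_width=13, slack=5)
Line 7: ['address', 'banana', 'the'] (min_width=18, slack=0)
Line 8: ['my'] (min_width=2, slack=16)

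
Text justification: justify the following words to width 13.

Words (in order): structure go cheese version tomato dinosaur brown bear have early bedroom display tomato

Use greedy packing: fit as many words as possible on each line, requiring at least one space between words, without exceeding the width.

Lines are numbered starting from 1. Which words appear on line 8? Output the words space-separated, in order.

Line 1: ['structure', 'go'] (min_width=12, slack=1)
Line 2: ['cheese'] (min_width=6, slack=7)
Line 3: ['version'] (min_width=7, slack=6)
Line 4: ['tomato'] (min_width=6, slack=7)
Line 5: ['dinosaur'] (min_width=8, slack=5)
Line 6: ['brown', 'bear'] (min_width=10, slack=3)
Line 7: ['have', 'early'] (min_width=10, slack=3)
Line 8: ['bedroom'] (min_width=7, slack=6)
Line 9: ['display'] (min_width=7, slack=6)
Line 10: ['tomato'] (min_width=6, slack=7)

Answer: bedroom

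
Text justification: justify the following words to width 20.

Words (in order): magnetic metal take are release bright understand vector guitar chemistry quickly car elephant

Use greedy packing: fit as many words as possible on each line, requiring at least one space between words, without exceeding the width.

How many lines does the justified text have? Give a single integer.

Line 1: ['magnetic', 'metal', 'take'] (min_width=19, slack=1)
Line 2: ['are', 'release', 'bright'] (min_width=18, slack=2)
Line 3: ['understand', 'vector'] (min_width=17, slack=3)
Line 4: ['guitar', 'chemistry'] (min_width=16, slack=4)
Line 5: ['quickly', 'car', 'elephant'] (min_width=20, slack=0)
Total lines: 5

Answer: 5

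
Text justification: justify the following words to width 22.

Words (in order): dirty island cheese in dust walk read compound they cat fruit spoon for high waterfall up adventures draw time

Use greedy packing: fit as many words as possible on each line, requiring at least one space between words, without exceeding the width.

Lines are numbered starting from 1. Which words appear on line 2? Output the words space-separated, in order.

Line 1: ['dirty', 'island', 'cheese', 'in'] (min_width=22, slack=0)
Line 2: ['dust', 'walk', 'read'] (min_width=14, slack=8)
Line 3: ['compound', 'they', 'cat'] (min_width=17, slack=5)
Line 4: ['fruit', 'spoon', 'for', 'high'] (min_width=20, slack=2)
Line 5: ['waterfall', 'up'] (min_width=12, slack=10)
Line 6: ['adventures', 'draw', 'time'] (min_width=20, slack=2)

Answer: dust walk read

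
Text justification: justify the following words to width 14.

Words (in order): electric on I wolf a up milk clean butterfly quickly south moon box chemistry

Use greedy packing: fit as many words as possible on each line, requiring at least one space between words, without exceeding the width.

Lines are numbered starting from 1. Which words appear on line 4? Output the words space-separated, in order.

Line 1: ['electric', 'on', 'I'] (min_width=13, slack=1)
Line 2: ['wolf', 'a', 'up', 'milk'] (min_width=14, slack=0)
Line 3: ['clean'] (min_width=5, slack=9)
Line 4: ['butterfly'] (min_width=9, slack=5)
Line 5: ['quickly', 'south'] (min_width=13, slack=1)
Line 6: ['moon', 'box'] (min_width=8, slack=6)
Line 7: ['chemistry'] (min_width=9, slack=5)

Answer: butterfly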